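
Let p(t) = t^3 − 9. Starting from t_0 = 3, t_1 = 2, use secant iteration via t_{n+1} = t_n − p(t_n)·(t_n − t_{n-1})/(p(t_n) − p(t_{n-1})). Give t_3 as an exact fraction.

9255/4447

p(3) = 18, p(2) = −1. t_2 = 2 − (−1)·(2 − 3)/((−1) − 18) = 39/19.
p(2) = −1, p(39/19) = −2412/6859. t_3 = (39/19) − (−2412/6859)·((39/19) − 2)/((−2412/6859) − (−1)) = 9255/4447.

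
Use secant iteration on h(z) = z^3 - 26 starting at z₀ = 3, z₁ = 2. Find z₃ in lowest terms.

3319/1118

h(3) = 1, h(2) = -18. z₂ = 2 - (-18)·(2 - 3)/((-18) - 1) = 56/19.
h(2) = -18, h(56/19) = -2718/6859. z₃ = (56/19) - (-2718/6859)·((56/19) - 2)/((-2718/6859) - (-18)) = 3319/1118.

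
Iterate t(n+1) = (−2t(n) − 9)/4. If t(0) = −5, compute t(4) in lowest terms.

−55/32

t(1) = (−2·(−5) − 9)/4 = 1/4.
t(2) = (−2·(1/4) − 9)/4 = −19/8.
t(3) = (−2·(−19/8) − 9)/4 = −17/16.
t(4) = (−2·(−17/16) − 9)/4 = −55/32.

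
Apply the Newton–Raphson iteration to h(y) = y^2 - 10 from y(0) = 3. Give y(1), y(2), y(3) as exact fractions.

y(1) = 19/6, y(2) = 721/228, y(3) = 1039681/328776

h'(y) = 2y.
h(3) = -1, h'(3) = 6, so y(1) = 3 - (-1)/6 = 19/6.
h(19/6) = 1/36, h'(19/6) = 19/3, so y(2) = (19/6) - (1/36)/(19/3) = 721/228.
h(721/228) = 1/51984, h'(721/228) = 721/114, so y(3) = (721/228) - (1/51984)/(721/114) = 1039681/328776.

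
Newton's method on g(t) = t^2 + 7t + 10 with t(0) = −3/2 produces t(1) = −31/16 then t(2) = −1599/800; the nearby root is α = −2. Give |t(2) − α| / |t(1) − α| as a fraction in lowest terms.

1/50

t(1) − α = −31/16 − (−2) = −31/16 + 2 = 1/16, so |t(1) − α| = 1/16.
t(2) − α = −1599/800 − (−2) = −1599/800 + 2 = 1/800, so |t(2) − α| = 1/800.
Ratio = (1/800) / (1/16) = 1/50.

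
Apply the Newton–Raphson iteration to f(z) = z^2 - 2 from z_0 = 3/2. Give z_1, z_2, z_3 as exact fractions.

z_1 = 17/12, z_2 = 577/408, z_3 = 665857/470832

f'(z) = 2z.
f(3/2) = 1/4, f'(3/2) = 3, so z_1 = (3/2) - (1/4)/3 = 17/12.
f(17/12) = 1/144, f'(17/12) = 17/6, so z_2 = (17/12) - (1/144)/(17/6) = 577/408.
f(577/408) = 1/166464, f'(577/408) = 577/204, so z_3 = (577/408) - (1/166464)/(577/204) = 665857/470832.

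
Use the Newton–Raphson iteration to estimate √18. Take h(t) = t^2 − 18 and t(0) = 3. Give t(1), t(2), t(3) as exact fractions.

h'(t) = 2t.
h(3) = −9, h'(3) = 6, so t(1) = 3 − (−9)/6 = 9/2.
h(9/2) = 9/4, h'(9/2) = 9, so t(2) = (9/2) − (9/4)/9 = 17/4.
h(17/4) = 1/16, h'(17/4) = 17/2, so t(3) = (17/4) − (1/16)/(17/2) = 577/136.

t(1) = 9/2, t(2) = 17/4, t(3) = 577/136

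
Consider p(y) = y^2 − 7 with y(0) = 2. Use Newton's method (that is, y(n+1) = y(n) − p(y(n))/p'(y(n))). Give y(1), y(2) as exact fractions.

p'(y) = 2y.
p(2) = −3, p'(2) = 4, so y(1) = 2 − (−3)/4 = 11/4.
p(11/4) = 9/16, p'(11/4) = 11/2, so y(2) = (11/4) − (9/16)/(11/2) = 233/88.

y(1) = 11/4, y(2) = 233/88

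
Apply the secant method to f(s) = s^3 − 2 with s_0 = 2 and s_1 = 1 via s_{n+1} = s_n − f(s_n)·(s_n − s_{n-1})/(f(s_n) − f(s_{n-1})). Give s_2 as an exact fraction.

8/7

f(2) = 6, f(1) = −1. s_2 = 1 − (−1)·(1 − 2)/((−1) − 6) = 8/7.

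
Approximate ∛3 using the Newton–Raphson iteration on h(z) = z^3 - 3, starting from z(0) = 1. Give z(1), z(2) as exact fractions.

h'(z) = 3z^2.
h(1) = -2, h'(1) = 3, so z(1) = 1 - (-2)/3 = 5/3.
h(5/3) = 44/27, h'(5/3) = 25/3, so z(2) = (5/3) - (44/27)/(25/3) = 331/225.

z(1) = 5/3, z(2) = 331/225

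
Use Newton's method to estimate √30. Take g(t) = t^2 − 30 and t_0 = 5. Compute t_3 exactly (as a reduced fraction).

116161/21208

g'(t) = 2t.
g(5) = −5, g'(5) = 10, so t_1 = 5 − (−5)/10 = 11/2.
g(11/2) = 1/4, g'(11/2) = 11, so t_2 = (11/2) − (1/4)/11 = 241/44.
g(241/44) = 1/1936, g'(241/44) = 241/22, so t_3 = (241/44) − (1/1936)/(241/22) = 116161/21208.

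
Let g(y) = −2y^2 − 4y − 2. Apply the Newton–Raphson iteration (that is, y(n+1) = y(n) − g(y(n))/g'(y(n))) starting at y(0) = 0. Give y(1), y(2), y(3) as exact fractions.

y(1) = −1/2, y(2) = −3/4, y(3) = −7/8

g'(y) = −4y − 4.
g(0) = −2, g'(0) = −4, so y(1) = 0 − (−2)/(−4) = −1/2.
g(−1/2) = −1/2, g'(−1/2) = −2, so y(2) = (−1/2) − (−1/2)/(−2) = −3/4.
g(−3/4) = −1/8, g'(−3/4) = −1, so y(3) = (−3/4) − (−1/8)/(−1) = −7/8.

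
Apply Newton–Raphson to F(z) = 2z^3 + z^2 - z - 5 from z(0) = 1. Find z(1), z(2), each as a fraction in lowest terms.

F'(z) = 6z^2 + 2z - 1.
F(1) = -3, F'(1) = 7, so z(1) = 1 - (-3)/7 = 10/7.
F(10/7) = 495/343, F'(10/7) = 691/49, so z(2) = (10/7) - (495/343)/(691/49) = 6415/4837.

z(1) = 10/7, z(2) = 6415/4837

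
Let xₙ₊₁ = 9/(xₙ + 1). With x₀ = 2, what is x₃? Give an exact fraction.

x₁ = 9/(2 + 1) = 3.
x₂ = 9/(3 + 1) = 9/4.
x₃ = 9/(9/4 + 1) = 36/13.

36/13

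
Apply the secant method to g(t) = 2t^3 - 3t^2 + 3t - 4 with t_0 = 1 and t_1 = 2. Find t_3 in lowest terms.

g(1) = -2, g(2) = 6. t_2 = 2 - 6·(2 - 1)/(6 - (-2)) = 5/4.
g(2) = 6, g(5/4) = -33/32. t_3 = (5/4) - (-33/32)·((5/4) - 2)/((-33/32) - 6) = 34/25.

34/25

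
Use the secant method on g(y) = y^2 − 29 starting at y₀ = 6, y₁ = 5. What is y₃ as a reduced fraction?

307/57

g(6) = 7, g(5) = −4. y₂ = 5 − (−4)·(5 − 6)/((−4) − 7) = 59/11.
g(5) = −4, g(59/11) = −28/121. y₃ = (59/11) − (−28/121)·((59/11) − 5)/((−28/121) − (−4)) = 307/57.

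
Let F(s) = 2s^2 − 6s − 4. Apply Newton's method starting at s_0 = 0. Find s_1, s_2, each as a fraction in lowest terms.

F'(s) = 4s − 6.
F(0) = −4, F'(0) = −6, so s_1 = 0 − (−4)/(−6) = −2/3.
F(−2/3) = 8/9, F'(−2/3) = −26/3, so s_2 = (−2/3) − (8/9)/(−26/3) = −22/39.

s_1 = −2/3, s_2 = −22/39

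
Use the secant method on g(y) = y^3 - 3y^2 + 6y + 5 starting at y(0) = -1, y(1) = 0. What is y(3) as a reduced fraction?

-20/31

g(-1) = -5, g(0) = 5. y(2) = 0 - 5·(0 - (-1))/(5 - (-5)) = -1/2.
g(0) = 5, g(-1/2) = 9/8. y(3) = (-1/2) - (9/8)·((-1/2) - 0)/((9/8) - 5) = -20/31.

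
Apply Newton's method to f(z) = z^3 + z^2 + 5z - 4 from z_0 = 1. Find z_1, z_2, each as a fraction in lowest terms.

f'(z) = 3z^2 + 2z + 5.
f(1) = 3, f'(1) = 10, so z_1 = 1 - 3/10 = 7/10.
f(7/10) = 333/1000, f'(7/10) = 787/100, so z_2 = (7/10) - (333/1000)/(787/100) = 2588/3935.

z_1 = 7/10, z_2 = 2588/3935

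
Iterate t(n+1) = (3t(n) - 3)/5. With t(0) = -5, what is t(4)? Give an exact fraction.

t(1) = (3·(-5) - 3)/5 = -18/5.
t(2) = (3·(-18/5) - 3)/5 = -69/25.
t(3) = (3·(-69/25) - 3)/5 = -282/125.
t(4) = (3·(-282/125) - 3)/5 = -1221/625.

-1221/625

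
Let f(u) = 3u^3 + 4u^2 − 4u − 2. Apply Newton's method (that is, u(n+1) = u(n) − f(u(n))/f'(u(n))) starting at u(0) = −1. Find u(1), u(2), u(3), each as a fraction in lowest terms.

u(1) = 0, u(2) = −1/2, u(3) = −9/23

f'(u) = 9u^2 + 8u − 4.
f(−1) = 3, f'(−1) = −3, so u(1) = (−1) − 3/(−3) = 0.
f(0) = −2, f'(0) = −4, so u(2) = 0 − (−2)/(−4) = −1/2.
f(−1/2) = 5/8, f'(−1/2) = −23/4, so u(3) = (−1/2) − (5/8)/(−23/4) = −9/23.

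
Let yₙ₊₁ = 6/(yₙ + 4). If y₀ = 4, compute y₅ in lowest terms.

y₁ = 6/(4 + 4) = 3/4.
y₂ = 6/(3/4 + 4) = 24/19.
y₃ = 6/(24/19 + 4) = 57/50.
y₄ = 6/(57/50 + 4) = 300/257.
y₅ = 6/(300/257 + 4) = 771/664.

771/664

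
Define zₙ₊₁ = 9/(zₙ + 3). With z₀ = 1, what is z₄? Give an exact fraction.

11/6

z₁ = 9/(1 + 3) = 9/4.
z₂ = 9/(9/4 + 3) = 12/7.
z₃ = 9/(12/7 + 3) = 21/11.
z₄ = 9/(21/11 + 3) = 11/6.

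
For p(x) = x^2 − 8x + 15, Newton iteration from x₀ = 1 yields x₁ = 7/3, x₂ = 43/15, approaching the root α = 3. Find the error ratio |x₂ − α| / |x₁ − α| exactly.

x₁ − α = 7/3 − 3 = −2/3, so |x₁ − α| = 2/3.
x₂ − α = 43/15 − 3 = −2/15, so |x₂ − α| = 2/15.
Ratio = (2/15) / (2/3) = 1/5.

1/5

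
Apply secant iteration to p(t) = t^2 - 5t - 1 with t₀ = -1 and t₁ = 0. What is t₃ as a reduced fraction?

p(-1) = 5, p(0) = -1. t₂ = 0 - (-1)·(0 - (-1))/((-1) - 5) = -1/6.
p(0) = -1, p(-1/6) = -5/36. t₃ = (-1/6) - (-5/36)·((-1/6) - 0)/((-5/36) - (-1)) = -6/31.

-6/31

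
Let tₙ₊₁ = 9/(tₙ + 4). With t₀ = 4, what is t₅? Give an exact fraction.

11817/7376

t₁ = 9/(4 + 4) = 9/8.
t₂ = 9/(9/8 + 4) = 72/41.
t₃ = 9/(72/41 + 4) = 369/236.
t₄ = 9/(369/236 + 4) = 2124/1313.
t₅ = 9/(2124/1313 + 4) = 11817/7376.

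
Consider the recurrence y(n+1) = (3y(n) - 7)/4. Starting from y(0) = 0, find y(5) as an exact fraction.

y(1) = (3·0 - 7)/4 = -7/4.
y(2) = (3·(-7/4) - 7)/4 = -49/16.
y(3) = (3·(-49/16) - 7)/4 = -259/64.
y(4) = (3·(-259/64) - 7)/4 = -1225/256.
y(5) = (3·(-1225/256) - 7)/4 = -5467/1024.

-5467/1024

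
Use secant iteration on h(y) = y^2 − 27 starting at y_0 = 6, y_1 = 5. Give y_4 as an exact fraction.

h(6) = 9, h(5) = −2. y_2 = 5 − (−2)·(5 − 6)/((−2) − 9) = 57/11.
h(5) = −2, h(57/11) = −18/121. y_3 = (57/11) − (−18/121)·((57/11) − 5)/((−18/121) − (−2)) = 291/56.
h(57/11) = −18/121, h(291/56) = 9/3136. y_4 = (291/56) − (9/3136)·((291/56) − (57/11))/((9/3136) − (−18/121)) = 11073/2131.

11073/2131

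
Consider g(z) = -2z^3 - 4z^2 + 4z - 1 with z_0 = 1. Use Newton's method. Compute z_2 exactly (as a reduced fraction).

g'(z) = -6z^2 - 8z + 4.
g(1) = -3, g'(1) = -10, so z_1 = 1 - (-3)/(-10) = 7/10.
g(7/10) = -423/500, g'(7/10) = -227/50, so z_2 = (7/10) - (-423/500)/(-227/50) = 583/1135.

583/1135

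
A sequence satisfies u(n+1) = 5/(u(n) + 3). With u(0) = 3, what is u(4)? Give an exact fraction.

495/412

u(1) = 5/(3 + 3) = 5/6.
u(2) = 5/(5/6 + 3) = 30/23.
u(3) = 5/(30/23 + 3) = 115/99.
u(4) = 5/(115/99 + 3) = 495/412.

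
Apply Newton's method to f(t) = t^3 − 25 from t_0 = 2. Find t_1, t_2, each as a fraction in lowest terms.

t_1 = 41/12, t_2 = 90521/30258

f'(t) = 3t^2.
f(2) = −17, f'(2) = 12, so t_1 = 2 − (−17)/12 = 41/12.
f(41/12) = 25721/1728, f'(41/12) = 1681/48, so t_2 = (41/12) − (25721/1728)/(1681/48) = 90521/30258.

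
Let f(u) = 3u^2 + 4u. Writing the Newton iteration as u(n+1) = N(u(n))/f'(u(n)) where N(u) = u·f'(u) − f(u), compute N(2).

f'(u) = 6u + 4.
N(u) = u·f'(u) − f(u) = u·(6u + 4) − (3u^2 + 4u) = 3u^2.
N(2) = 12.

12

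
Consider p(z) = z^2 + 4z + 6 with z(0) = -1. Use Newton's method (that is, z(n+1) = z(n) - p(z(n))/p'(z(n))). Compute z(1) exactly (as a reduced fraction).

p'(z) = 2z + 4.
p(-1) = 3, p'(-1) = 2, so z(1) = (-1) - 3/2 = -5/2.

-5/2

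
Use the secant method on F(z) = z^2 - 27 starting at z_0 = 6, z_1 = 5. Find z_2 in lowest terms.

57/11

F(6) = 9, F(5) = -2. z_2 = 5 - (-2)·(5 - 6)/((-2) - 9) = 57/11.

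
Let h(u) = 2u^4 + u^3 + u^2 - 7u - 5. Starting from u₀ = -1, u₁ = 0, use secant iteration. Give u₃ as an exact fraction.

h(-1) = 4, h(0) = -5. u₂ = 0 - (-5)·(0 - (-1))/((-5) - 4) = -5/9.
h(0) = -5, h(-5/9) = -5140/6561. u₃ = (-5/9) - (-5140/6561)·((-5/9) - 0)/((-5140/6561) - (-5)) = -3645/5533.

-3645/5533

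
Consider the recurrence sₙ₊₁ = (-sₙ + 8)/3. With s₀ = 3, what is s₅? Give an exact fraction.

s₁ = (-3 + 8)/3 = 5/3.
s₂ = (-(5/3) + 8)/3 = 19/9.
s₃ = (-(19/9) + 8)/3 = 53/27.
s₄ = (-(53/27) + 8)/3 = 163/81.
s₅ = (-(163/81) + 8)/3 = 485/243.

485/243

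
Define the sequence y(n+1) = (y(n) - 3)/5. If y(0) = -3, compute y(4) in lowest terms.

y(1) = ((-3) - 3)/5 = -6/5.
y(2) = ((-6/5) - 3)/5 = -21/25.
y(3) = ((-21/25) - 3)/5 = -96/125.
y(4) = ((-96/125) - 3)/5 = -471/625.

-471/625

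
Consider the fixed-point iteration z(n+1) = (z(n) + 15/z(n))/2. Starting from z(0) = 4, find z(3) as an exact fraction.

z(1) = (4 + 15/4)/2 = 31/8.
z(2) = (31/8 + 15/(31/8))/2 = 1921/496.
z(3) = (1921/496 + 15/(1921/496))/2 = 7380481/1905632.

7380481/1905632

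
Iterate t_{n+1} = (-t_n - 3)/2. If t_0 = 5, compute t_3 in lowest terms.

-7/4

t_1 = (-5 - 3)/2 = -4.
t_2 = (-(-4) - 3)/2 = 1/2.
t_3 = (-(1/2) - 3)/2 = -7/4.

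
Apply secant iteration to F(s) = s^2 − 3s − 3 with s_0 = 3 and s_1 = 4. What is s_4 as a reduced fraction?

F(3) = −3, F(4) = 1. s_2 = 4 − 1·(4 − 3)/(1 − (−3)) = 15/4.
F(4) = 1, F(15/4) = −3/16. s_3 = (15/4) − (−3/16)·((15/4) − 4)/((−3/16) − 1) = 72/19.
F(15/4) = −3/16, F(72/19) = −3/361. s_4 = (72/19) − (−3/361)·((72/19) − (15/4))/((−3/361) − (−3/16)) = 436/115.

436/115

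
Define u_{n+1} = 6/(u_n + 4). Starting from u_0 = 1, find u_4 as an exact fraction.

u_1 = 6/(1 + 4) = 6/5.
u_2 = 6/(6/5 + 4) = 15/13.
u_3 = 6/(15/13 + 4) = 78/67.
u_4 = 6/(78/67 + 4) = 201/173.

201/173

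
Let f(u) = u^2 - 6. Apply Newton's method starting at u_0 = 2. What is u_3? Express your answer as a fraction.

4801/1960

f'(u) = 2u.
f(2) = -2, f'(2) = 4, so u_1 = 2 - (-2)/4 = 5/2.
f(5/2) = 1/4, f'(5/2) = 5, so u_2 = (5/2) - (1/4)/5 = 49/20.
f(49/20) = 1/400, f'(49/20) = 49/10, so u_3 = (49/20) - (1/400)/(49/10) = 4801/1960.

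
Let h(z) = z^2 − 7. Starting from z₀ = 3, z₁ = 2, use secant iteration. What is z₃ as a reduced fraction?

h(3) = 2, h(2) = −3. z₂ = 2 − (−3)·(2 − 3)/((−3) − 2) = 13/5.
h(2) = −3, h(13/5) = −6/25. z₃ = (13/5) − (−6/25)·((13/5) − 2)/((−6/25) − (−3)) = 61/23.

61/23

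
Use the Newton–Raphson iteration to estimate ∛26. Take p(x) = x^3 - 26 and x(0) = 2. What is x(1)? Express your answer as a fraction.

7/2

p'(x) = 3x^2.
p(2) = -18, p'(2) = 12, so x(1) = 2 - (-18)/12 = 7/2.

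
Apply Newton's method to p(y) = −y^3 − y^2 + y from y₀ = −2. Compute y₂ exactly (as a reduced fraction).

p'(y) = −3y^2 − 2y + 1.
p(−2) = 2, p'(−2) = −7, so y₁ = (−2) − 2/(−7) = −12/7.
p(−12/7) = 132/343, p'(−12/7) = −215/49, so y₂ = (−12/7) − (132/343)/(−215/49) = −2448/1505.

−2448/1505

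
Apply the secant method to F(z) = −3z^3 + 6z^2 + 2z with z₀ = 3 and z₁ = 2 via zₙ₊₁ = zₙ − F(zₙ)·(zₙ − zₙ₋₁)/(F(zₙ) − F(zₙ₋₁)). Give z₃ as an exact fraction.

F(3) = −21, F(2) = 4. z₂ = 2 − 4·(2 − 3)/(4 − (−21)) = 54/25.
F(2) = 4, F(54/25) = 32508/15625. z₃ = (54/25) − (32508/15625)·((54/25) − 2)/((32508/15625) − 4) = 8748/3749.

8748/3749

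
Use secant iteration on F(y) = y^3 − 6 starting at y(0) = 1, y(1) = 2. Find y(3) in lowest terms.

F(1) = −5, F(2) = 2. y(2) = 2 − 2·(2 − 1)/(2 − (−5)) = 12/7.
F(2) = 2, F(12/7) = −330/343. y(3) = (12/7) − (−330/343)·((12/7) − 2)/((−330/343) − 2) = 459/254.

459/254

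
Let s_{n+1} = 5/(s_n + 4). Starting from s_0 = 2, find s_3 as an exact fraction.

s_1 = 5/(2 + 4) = 5/6.
s_2 = 5/(5/6 + 4) = 30/29.
s_3 = 5/(30/29 + 4) = 145/146.

145/146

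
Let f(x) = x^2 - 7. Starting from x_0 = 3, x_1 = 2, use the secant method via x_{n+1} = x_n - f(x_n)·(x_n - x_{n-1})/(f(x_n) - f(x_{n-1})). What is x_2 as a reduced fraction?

f(3) = 2, f(2) = -3. x_2 = 2 - (-3)·(2 - 3)/((-3) - 2) = 13/5.

13/5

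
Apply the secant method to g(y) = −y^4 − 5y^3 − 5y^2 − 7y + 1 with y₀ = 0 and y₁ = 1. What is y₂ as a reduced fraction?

g(0) = 1, g(1) = −17. y₂ = 1 − (−17)·(1 − 0)/((−17) − 1) = 1/18.

1/18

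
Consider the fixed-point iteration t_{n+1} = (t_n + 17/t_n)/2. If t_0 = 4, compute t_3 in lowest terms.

9478657/2298912

t_1 = (4 + 17/4)/2 = 33/8.
t_2 = (33/8 + 17/(33/8))/2 = 2177/528.
t_3 = (2177/528 + 17/(2177/528))/2 = 9478657/2298912.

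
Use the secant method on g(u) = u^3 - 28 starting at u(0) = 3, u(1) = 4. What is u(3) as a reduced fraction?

g(3) = -1, g(4) = 36. u(2) = 4 - 36·(4 - 3)/(36 - (-1)) = 112/37.
g(4) = 36, g(112/37) = -13356/50653. u(3) = (112/37) - (-13356/50653)·((112/37) - 4)/((-13356/50653) - 36) = 12901/4252.

12901/4252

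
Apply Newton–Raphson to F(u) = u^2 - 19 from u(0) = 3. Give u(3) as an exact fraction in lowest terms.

F'(u) = 2u.
F(3) = -10, F'(3) = 6, so u(1) = 3 - (-10)/6 = 14/3.
F(14/3) = 25/9, F'(14/3) = 28/3, so u(2) = (14/3) - (25/9)/(28/3) = 367/84.
F(367/84) = 625/7056, F'(367/84) = 367/42, so u(3) = (367/84) - (625/7056)/(367/42) = 268753/61656.

268753/61656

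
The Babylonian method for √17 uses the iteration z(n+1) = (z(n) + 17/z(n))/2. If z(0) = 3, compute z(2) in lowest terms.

161/39

z(1) = (3 + 17/3)/2 = 13/3.
z(2) = (13/3 + 17/(13/3))/2 = 161/39.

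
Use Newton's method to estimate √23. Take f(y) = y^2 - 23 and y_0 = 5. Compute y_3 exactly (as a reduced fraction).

f'(y) = 2y.
f(5) = 2, f'(5) = 10, so y_1 = 5 - 2/10 = 24/5.
f(24/5) = 1/25, f'(24/5) = 48/5, so y_2 = (24/5) - (1/25)/(48/5) = 1151/240.
f(1151/240) = 1/57600, f'(1151/240) = 1151/120, so y_3 = (1151/240) - (1/57600)/(1151/120) = 2649601/552480.

2649601/552480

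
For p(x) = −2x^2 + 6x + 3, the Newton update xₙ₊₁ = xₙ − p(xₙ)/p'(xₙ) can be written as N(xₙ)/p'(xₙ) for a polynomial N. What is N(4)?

p'(x) = −4x + 6.
N(x) = x·p'(x) − p(x) = x·(−4x + 6) − (−2x^2 + 6x + 3) = −2x^2 − 3.
N(4) = −35.

−35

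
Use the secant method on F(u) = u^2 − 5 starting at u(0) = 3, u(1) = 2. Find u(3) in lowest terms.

47/21

F(3) = 4, F(2) = −1. u(2) = 2 − (−1)·(2 − 3)/((−1) − 4) = 11/5.
F(2) = −1, F(11/5) = −4/25. u(3) = (11/5) − (−4/25)·((11/5) − 2)/((−4/25) − (−1)) = 47/21.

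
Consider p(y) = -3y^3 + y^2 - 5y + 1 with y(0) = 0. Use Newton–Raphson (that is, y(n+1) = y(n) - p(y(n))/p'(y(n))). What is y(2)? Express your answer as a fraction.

63/310

p'(y) = -9y^2 + 2y - 5.
p(0) = 1, p'(0) = -5, so y(1) = 0 - 1/(-5) = 1/5.
p(1/5) = 2/125, p'(1/5) = -124/25, so y(2) = (1/5) - (2/125)/(-124/25) = 63/310.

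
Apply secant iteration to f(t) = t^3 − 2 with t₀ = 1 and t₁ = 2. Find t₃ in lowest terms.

f(1) = −1, f(2) = 6. t₂ = 2 − 6·(2 − 1)/(6 − (−1)) = 8/7.
f(2) = 6, f(8/7) = −174/343. t₃ = (8/7) − (−174/343)·((8/7) − 2)/((−174/343) − 6) = 75/62.

75/62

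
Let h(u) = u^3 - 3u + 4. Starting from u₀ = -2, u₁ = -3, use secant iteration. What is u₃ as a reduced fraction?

h(-2) = 2, h(-3) = -14. u₂ = (-3) - (-14)·((-3) - (-2))/((-14) - 2) = -17/8.
h(-3) = -14, h(-17/8) = 399/512. u₃ = (-17/8) - (399/512)·((-17/8) - (-3))/((399/512) - (-14)) = -2347/1081.

-2347/1081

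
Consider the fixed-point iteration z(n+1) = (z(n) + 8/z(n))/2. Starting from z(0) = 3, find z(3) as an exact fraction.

z(1) = (3 + 8/3)/2 = 17/6.
z(2) = (17/6 + 8/(17/6))/2 = 577/204.
z(3) = (577/204 + 8/(577/204))/2 = 665857/235416.

665857/235416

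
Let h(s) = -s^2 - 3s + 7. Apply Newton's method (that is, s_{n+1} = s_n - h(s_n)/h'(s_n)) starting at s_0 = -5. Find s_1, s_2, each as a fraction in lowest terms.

s_1 = -32/7, s_2 = -1367/301

h'(s) = -2s - 3.
h(-5) = -3, h'(-5) = 7, so s_1 = (-5) - (-3)/7 = -32/7.
h(-32/7) = -9/49, h'(-32/7) = 43/7, so s_2 = (-32/7) - (-9/49)/(43/7) = -1367/301.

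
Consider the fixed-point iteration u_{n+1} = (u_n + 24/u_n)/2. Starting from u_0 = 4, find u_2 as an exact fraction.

u_1 = (4 + 24/4)/2 = 5.
u_2 = (5 + 24/5)/2 = 49/10.

49/10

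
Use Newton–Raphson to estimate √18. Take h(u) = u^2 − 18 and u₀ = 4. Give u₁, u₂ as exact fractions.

h'(u) = 2u.
h(4) = −2, h'(4) = 8, so u₁ = 4 − (−2)/8 = 17/4.
h(17/4) = 1/16, h'(17/4) = 17/2, so u₂ = (17/4) − (1/16)/(17/2) = 577/136.

u₁ = 17/4, u₂ = 577/136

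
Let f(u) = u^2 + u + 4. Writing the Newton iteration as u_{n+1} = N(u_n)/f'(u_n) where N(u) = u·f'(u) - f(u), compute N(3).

5

f'(u) = 2u + 1.
N(u) = u·f'(u) - f(u) = u·(2u + 1) - (u^2 + u + 4) = u^2 - 4.
N(3) = 5.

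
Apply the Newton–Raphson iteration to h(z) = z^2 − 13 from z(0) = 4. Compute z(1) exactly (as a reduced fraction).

h'(z) = 2z.
h(4) = 3, h'(4) = 8, so z(1) = 4 − 3/8 = 29/8.

29/8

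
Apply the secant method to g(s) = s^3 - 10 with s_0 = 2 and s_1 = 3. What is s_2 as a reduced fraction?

40/19

g(2) = -2, g(3) = 17. s_2 = 3 - 17·(3 - 2)/(17 - (-2)) = 40/19.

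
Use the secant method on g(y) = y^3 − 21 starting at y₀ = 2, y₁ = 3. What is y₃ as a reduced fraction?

g(2) = −13, g(3) = 6. y₂ = 3 − 6·(3 − 2)/(6 − (−13)) = 51/19.
g(3) = 6, g(51/19) = −11388/6859. y₃ = (51/19) − (−11388/6859)·((51/19) − 3)/((−11388/6859) − 6) = 8035/2919.

8035/2919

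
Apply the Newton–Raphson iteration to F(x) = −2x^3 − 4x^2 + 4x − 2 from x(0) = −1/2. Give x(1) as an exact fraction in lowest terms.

F'(x) = −6x^2 − 8x + 4.
F(−1/2) = −19/4, F'(−1/2) = 13/2, so x(1) = (−1/2) − (−19/4)/(13/2) = 3/13.

3/13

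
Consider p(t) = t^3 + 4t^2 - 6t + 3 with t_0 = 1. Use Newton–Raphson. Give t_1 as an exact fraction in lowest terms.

3/5

p'(t) = 3t^2 + 8t - 6.
p(1) = 2, p'(1) = 5, so t_1 = 1 - 2/5 = 3/5.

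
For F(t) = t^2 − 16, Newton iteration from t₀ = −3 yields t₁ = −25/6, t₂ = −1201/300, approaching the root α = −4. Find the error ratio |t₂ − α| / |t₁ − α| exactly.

1/50

t₁ − α = −25/6 − (−4) = −25/6 + 4 = −1/6, so |t₁ − α| = 1/6.
t₂ − α = −1201/300 − (−4) = −1201/300 + 4 = −1/300, so |t₂ − α| = 1/300.
Ratio = (1/300) / (1/6) = 1/50.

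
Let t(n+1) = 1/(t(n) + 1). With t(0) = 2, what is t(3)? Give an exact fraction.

4/7

t(1) = 1/(2 + 1) = 1/3.
t(2) = 1/(1/3 + 1) = 3/4.
t(3) = 1/(3/4 + 1) = 4/7.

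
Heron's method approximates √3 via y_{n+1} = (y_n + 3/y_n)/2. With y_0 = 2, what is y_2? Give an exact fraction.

97/56

y_1 = (2 + 3/2)/2 = 7/4.
y_2 = (7/4 + 3/(7/4))/2 = 97/56.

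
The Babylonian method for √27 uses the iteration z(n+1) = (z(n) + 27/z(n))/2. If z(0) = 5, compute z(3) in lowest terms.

3650401/702520

z(1) = (5 + 27/5)/2 = 26/5.
z(2) = (26/5 + 27/(26/5))/2 = 1351/260.
z(3) = (1351/260 + 27/(1351/260))/2 = 3650401/702520.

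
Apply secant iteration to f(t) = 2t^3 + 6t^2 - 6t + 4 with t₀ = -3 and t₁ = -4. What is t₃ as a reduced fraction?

-12938/3319

f(-3) = 22, f(-4) = -4. t₂ = (-4) - (-4)·((-4) - (-3))/((-4) - 22) = -50/13.
f(-4) = -4, f(-50/13) = 4488/2197. t₃ = (-50/13) - (4488/2197)·((-50/13) - (-4))/((4488/2197) - (-4)) = -12938/3319.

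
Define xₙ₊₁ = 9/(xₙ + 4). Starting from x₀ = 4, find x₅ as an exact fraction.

x₁ = 9/(4 + 4) = 9/8.
x₂ = 9/(9/8 + 4) = 72/41.
x₃ = 9/(72/41 + 4) = 369/236.
x₄ = 9/(369/236 + 4) = 2124/1313.
x₅ = 9/(2124/1313 + 4) = 11817/7376.

11817/7376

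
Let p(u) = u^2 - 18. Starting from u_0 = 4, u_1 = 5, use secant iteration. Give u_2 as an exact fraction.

p(4) = -2, p(5) = 7. u_2 = 5 - 7·(5 - 4)/(7 - (-2)) = 38/9.

38/9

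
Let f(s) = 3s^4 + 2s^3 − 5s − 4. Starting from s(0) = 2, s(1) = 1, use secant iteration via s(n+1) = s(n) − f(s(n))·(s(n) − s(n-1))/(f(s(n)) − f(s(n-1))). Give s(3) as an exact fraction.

123713/97469

f(2) = 50, f(1) = −4. s(2) = 1 − (−4)·(1 − 2)/((−4) − 50) = 29/27.
f(1) = −4, f(29/27) = −513650/177147. s(3) = (29/27) − (−513650/177147)·((29/27) − 1)/((−513650/177147) − (−4)) = 123713/97469.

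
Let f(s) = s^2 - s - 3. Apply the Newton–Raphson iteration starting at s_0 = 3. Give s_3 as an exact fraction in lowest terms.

f'(s) = 2s - 1.
f(3) = 3, f'(3) = 5, so s_1 = 3 - 3/5 = 12/5.
f(12/5) = 9/25, f'(12/5) = 19/5, so s_2 = (12/5) - (9/25)/(19/5) = 219/95.
f(219/95) = 81/9025, f'(219/95) = 343/95, so s_3 = (219/95) - (81/9025)/(343/95) = 75036/32585.

75036/32585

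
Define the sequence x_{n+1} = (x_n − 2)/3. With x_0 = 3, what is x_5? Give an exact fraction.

x_1 = (3 − 2)/3 = 1/3.
x_2 = ((1/3) − 2)/3 = −5/9.
x_3 = ((−5/9) − 2)/3 = −23/27.
x_4 = ((−23/27) − 2)/3 = −77/81.
x_5 = ((−77/81) − 2)/3 = −239/243.

−239/243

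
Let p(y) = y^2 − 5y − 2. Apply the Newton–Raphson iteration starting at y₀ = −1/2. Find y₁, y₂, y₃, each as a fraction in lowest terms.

y₁ = −3/8, y₂ = −137/368, y₃ = −289617/777952

p'(y) = 2y − 5.
p(−1/2) = 3/4, p'(−1/2) = −6, so y₁ = (−1/2) − (3/4)/(−6) = −3/8.
p(−3/8) = 1/64, p'(−3/8) = −23/4, so y₂ = (−3/8) − (1/64)/(−23/4) = −137/368.
p(−137/368) = 1/135424, p'(−137/368) = −1057/184, so y₃ = (−137/368) − (1/135424)/(−1057/184) = −289617/777952.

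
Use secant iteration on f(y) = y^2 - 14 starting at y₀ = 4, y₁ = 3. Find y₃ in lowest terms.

176/47

f(4) = 2, f(3) = -5. y₂ = 3 - (-5)·(3 - 4)/((-5) - 2) = 26/7.
f(3) = -5, f(26/7) = -10/49. y₃ = (26/7) - (-10/49)·((26/7) - 3)/((-10/49) - (-5)) = 176/47.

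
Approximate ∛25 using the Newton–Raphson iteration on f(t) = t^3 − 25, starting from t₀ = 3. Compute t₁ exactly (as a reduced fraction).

79/27

f'(t) = 3t^2.
f(3) = 2, f'(3) = 27, so t₁ = 3 − 2/27 = 79/27.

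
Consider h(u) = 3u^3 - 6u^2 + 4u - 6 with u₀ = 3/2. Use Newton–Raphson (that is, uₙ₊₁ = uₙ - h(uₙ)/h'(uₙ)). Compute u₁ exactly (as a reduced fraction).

51/25

h'(u) = 9u^2 - 12u + 4.
h(3/2) = -27/8, h'(3/2) = 25/4, so u₁ = (3/2) - (-27/8)/(25/4) = 51/25.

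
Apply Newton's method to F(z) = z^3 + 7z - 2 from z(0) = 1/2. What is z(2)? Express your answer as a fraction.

6104/21607

F'(z) = 3z^2 + 7.
F(1/2) = 13/8, F'(1/2) = 31/4, so z(1) = (1/2) - (13/8)/(31/4) = 9/31.
F(9/31) = 1690/29791, F'(9/31) = 6970/961, so z(2) = (9/31) - (1690/29791)/(6970/961) = 6104/21607.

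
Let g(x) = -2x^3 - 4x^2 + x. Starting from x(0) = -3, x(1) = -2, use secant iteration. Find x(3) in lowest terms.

-5184/2303

g(-3) = 15, g(-2) = -2. x(2) = (-2) - (-2)·((-2) - (-3))/((-2) - 15) = -36/17.
g(-2) = -2, g(-36/17) = -5220/4913. x(3) = (-36/17) - (-5220/4913)·((-36/17) - (-2))/((-5220/4913) - (-2)) = -5184/2303.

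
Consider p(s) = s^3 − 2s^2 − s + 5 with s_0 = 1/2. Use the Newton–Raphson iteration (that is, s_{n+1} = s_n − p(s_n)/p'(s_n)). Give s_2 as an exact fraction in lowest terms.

257/162

p'(s) = 3s^2 − 4s − 1.
p(1/2) = 33/8, p'(1/2) = −9/4, so s_1 = (1/2) − (33/8)/(−9/4) = 7/3.
p(7/3) = 121/27, p'(7/3) = 6, so s_2 = (7/3) − (121/27)/6 = 257/162.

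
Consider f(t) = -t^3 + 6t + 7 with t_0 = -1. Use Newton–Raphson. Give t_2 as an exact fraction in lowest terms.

f'(t) = -3t^2 + 6.
f(-1) = 2, f'(-1) = 3, so t_1 = (-1) - 2/3 = -5/3.
f(-5/3) = 44/27, f'(-5/3) = -7/3, so t_2 = (-5/3) - (44/27)/(-7/3) = -61/63.

-61/63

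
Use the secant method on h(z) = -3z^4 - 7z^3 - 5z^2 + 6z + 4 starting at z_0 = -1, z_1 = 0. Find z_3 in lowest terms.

-686/1223

h(-1) = -3, h(0) = 4. z_2 = 0 - 4·(0 - (-1))/(4 - (-3)) = -4/7.
h(0) = 4, h(-4/7) = -180/2401. z_3 = (-4/7) - (-180/2401)·((-4/7) - 0)/((-180/2401) - 4) = -686/1223.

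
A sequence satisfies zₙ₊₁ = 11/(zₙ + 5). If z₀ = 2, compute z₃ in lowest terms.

z₁ = 11/(2 + 5) = 11/7.
z₂ = 11/(11/7 + 5) = 77/46.
z₃ = 11/(77/46 + 5) = 506/307.

506/307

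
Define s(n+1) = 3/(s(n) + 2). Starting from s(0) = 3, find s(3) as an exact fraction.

39/41

s(1) = 3/(3 + 2) = 3/5.
s(2) = 3/(3/5 + 2) = 15/13.
s(3) = 3/(15/13 + 2) = 39/41.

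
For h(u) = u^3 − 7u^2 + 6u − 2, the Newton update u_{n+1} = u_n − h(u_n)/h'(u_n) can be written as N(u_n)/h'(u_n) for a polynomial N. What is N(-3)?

h'(u) = 3u^2 − 14u + 6.
N(u) = u·h'(u) − h(u) = u·(3u^2 − 14u + 6) − (u^3 − 7u^2 + 6u − 2) = 2u^3 − 7u^2 + 2.
N(-3) = −115.

−115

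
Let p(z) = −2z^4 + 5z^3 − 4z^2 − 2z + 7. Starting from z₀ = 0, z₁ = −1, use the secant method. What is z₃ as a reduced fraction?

−15113/16571

p(0) = 7, p(−1) = −2. z₂ = (−1) − (−2)·((−1) − 0)/((−2) − 7) = −7/9.
p(−1) = −2, p(−7/9) = 20020/6561. z₃ = (−7/9) − (20020/6561)·((−7/9) − (−1))/((20020/6561) − (−2)) = −15113/16571.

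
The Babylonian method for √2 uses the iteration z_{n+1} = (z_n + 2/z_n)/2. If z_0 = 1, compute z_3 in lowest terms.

z_1 = (1 + 2/1)/2 = 3/2.
z_2 = (3/2 + 2/(3/2))/2 = 17/12.
z_3 = (17/12 + 2/(17/12))/2 = 577/408.

577/408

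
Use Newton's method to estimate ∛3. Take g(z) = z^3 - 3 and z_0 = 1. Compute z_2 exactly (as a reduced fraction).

g'(z) = 3z^2.
g(1) = -2, g'(1) = 3, so z_1 = 1 - (-2)/3 = 5/3.
g(5/3) = 44/27, g'(5/3) = 25/3, so z_2 = (5/3) - (44/27)/(25/3) = 331/225.

331/225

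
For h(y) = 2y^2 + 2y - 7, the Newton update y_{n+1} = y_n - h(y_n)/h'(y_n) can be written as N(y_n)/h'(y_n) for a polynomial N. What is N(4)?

39

h'(y) = 4y + 2.
N(y) = y·h'(y) - h(y) = y·(4y + 2) - (2y^2 + 2y - 7) = 2y^2 + 7.
N(4) = 39.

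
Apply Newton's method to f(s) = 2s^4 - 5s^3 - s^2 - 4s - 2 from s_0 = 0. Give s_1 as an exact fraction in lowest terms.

-1/2

f'(s) = 8s^3 - 15s^2 - 2s - 4.
f(0) = -2, f'(0) = -4, so s_1 = 0 - (-2)/(-4) = -1/2.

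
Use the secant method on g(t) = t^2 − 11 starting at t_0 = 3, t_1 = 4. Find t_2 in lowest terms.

g(3) = −2, g(4) = 5. t_2 = 4 − 5·(4 − 3)/(5 − (−2)) = 23/7.

23/7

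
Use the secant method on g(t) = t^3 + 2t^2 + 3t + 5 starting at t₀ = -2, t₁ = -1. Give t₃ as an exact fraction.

-101/53

g(-2) = -1, g(-1) = 3. t₂ = (-1) - 3·((-1) - (-2))/(3 - (-1)) = -7/4.
g(-1) = 3, g(-7/4) = 33/64. t₃ = (-7/4) - (33/64)·((-7/4) - (-1))/((33/64) - 3) = -101/53.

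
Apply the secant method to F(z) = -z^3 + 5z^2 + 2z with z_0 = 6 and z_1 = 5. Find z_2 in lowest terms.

F(6) = -24, F(5) = 10. z_2 = 5 - 10·(5 - 6)/(10 - (-24)) = 90/17.

90/17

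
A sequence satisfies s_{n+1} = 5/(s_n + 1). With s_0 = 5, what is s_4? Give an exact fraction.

s_1 = 5/(5 + 1) = 5/6.
s_2 = 5/(5/6 + 1) = 30/11.
s_3 = 5/(30/11 + 1) = 55/41.
s_4 = 5/(55/41 + 1) = 205/96.

205/96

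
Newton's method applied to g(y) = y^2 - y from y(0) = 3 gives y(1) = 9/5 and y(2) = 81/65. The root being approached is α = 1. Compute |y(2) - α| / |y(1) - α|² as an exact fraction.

5/13

y(1) - α = 9/5 - 1 = 4/5, so |y(1) - α| = 4/5.
y(2) - α = 81/65 - 1 = 16/65, so |y(2) - α| = 16/65.
|y(1) - α|² = 16/25.
Ratio = (16/65) / (16/25) = 5/13.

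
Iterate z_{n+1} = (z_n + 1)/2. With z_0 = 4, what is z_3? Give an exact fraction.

11/8

z_1 = (4 + 1)/2 = 5/2.
z_2 = ((5/2) + 1)/2 = 7/4.
z_3 = ((7/4) + 1)/2 = 11/8.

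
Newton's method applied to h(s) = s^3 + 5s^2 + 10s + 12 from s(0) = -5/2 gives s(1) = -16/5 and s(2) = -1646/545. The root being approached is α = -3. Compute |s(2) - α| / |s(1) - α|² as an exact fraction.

55/109

s(1) - α = -16/5 - (-3) = -16/5 + 3 = -1/5, so |s(1) - α| = 1/5.
s(2) - α = -1646/545 - (-3) = -1646/545 + 3 = -11/545, so |s(2) - α| = 11/545.
|s(1) - α|² = 1/25.
Ratio = (11/545) / (1/25) = 55/109.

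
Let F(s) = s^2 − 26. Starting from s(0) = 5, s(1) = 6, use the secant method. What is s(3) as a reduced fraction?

311/61

F(5) = −1, F(6) = 10. s(2) = 6 − 10·(6 − 5)/(10 − (−1)) = 56/11.
F(6) = 10, F(56/11) = −10/121. s(3) = (56/11) − (−10/121)·((56/11) − 6)/((−10/121) − 10) = 311/61.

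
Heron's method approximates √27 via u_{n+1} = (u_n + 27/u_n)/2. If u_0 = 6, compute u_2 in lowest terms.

291/56

u_1 = (6 + 27/6)/2 = 21/4.
u_2 = (21/4 + 27/(21/4))/2 = 291/56.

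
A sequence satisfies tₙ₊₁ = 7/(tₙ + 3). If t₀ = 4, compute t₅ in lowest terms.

595/388

t₁ = 7/(4 + 3) = 1.
t₂ = 7/(1 + 3) = 7/4.
t₃ = 7/(7/4 + 3) = 28/19.
t₄ = 7/(28/19 + 3) = 133/85.
t₅ = 7/(133/85 + 3) = 595/388.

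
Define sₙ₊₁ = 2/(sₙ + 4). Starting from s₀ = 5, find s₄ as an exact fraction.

85/189

s₁ = 2/(5 + 4) = 2/9.
s₂ = 2/(2/9 + 4) = 9/19.
s₃ = 2/(9/19 + 4) = 38/85.
s₄ = 2/(38/85 + 4) = 85/189.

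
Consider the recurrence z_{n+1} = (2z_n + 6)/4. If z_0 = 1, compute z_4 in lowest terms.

z_1 = (2·1 + 6)/4 = 2.
z_2 = (2·2 + 6)/4 = 5/2.
z_3 = (2·(5/2) + 6)/4 = 11/4.
z_4 = (2·(11/4) + 6)/4 = 23/8.

23/8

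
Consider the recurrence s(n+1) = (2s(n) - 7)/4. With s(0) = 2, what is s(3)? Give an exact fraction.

s(1) = (2·2 - 7)/4 = -3/4.
s(2) = (2·(-3/4) - 7)/4 = -17/8.
s(3) = (2·(-17/8) - 7)/4 = -45/16.

-45/16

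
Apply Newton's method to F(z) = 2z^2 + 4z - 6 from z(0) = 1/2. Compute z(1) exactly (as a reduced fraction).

13/12

F'(z) = 4z + 4.
F(1/2) = -7/2, F'(1/2) = 6, so z(1) = (1/2) - (-7/2)/6 = 13/12.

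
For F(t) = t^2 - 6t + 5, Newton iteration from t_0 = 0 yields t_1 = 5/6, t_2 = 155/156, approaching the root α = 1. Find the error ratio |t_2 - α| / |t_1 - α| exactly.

t_1 - α = 5/6 - 1 = -1/6, so |t_1 - α| = 1/6.
t_2 - α = 155/156 - 1 = -1/156, so |t_2 - α| = 1/156.
Ratio = (1/156) / (1/6) = 1/26.

1/26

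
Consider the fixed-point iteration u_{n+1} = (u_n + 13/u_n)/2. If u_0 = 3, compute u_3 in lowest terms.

14159/3927

u_1 = (3 + 13/3)/2 = 11/3.
u_2 = (11/3 + 13/(11/3))/2 = 119/33.
u_3 = (119/33 + 13/(119/33))/2 = 14159/3927.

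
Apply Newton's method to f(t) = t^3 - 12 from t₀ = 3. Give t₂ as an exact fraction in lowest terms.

7511/3267

f'(t) = 3t^2.
f(3) = 15, f'(3) = 27, so t₁ = 3 - 15/27 = 22/9.
f(22/9) = 1900/729, f'(22/9) = 484/27, so t₂ = (22/9) - (1900/729)/(484/27) = 7511/3267.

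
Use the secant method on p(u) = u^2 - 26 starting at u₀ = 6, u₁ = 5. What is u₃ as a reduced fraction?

566/111

p(6) = 10, p(5) = -1. u₂ = 5 - (-1)·(5 - 6)/((-1) - 10) = 56/11.
p(5) = -1, p(56/11) = -10/121. u₃ = (56/11) - (-10/121)·((56/11) - 5)/((-10/121) - (-1)) = 566/111.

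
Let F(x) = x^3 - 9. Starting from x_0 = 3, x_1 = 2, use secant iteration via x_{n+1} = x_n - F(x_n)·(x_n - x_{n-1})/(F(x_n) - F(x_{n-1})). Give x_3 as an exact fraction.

F(3) = 18, F(2) = -1. x_2 = 2 - (-1)·(2 - 3)/((-1) - 18) = 39/19.
F(2) = -1, F(39/19) = -2412/6859. x_3 = (39/19) - (-2412/6859)·((39/19) - 2)/((-2412/6859) - (-1)) = 9255/4447.

9255/4447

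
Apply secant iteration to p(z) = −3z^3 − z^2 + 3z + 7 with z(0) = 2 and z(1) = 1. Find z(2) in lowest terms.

p(2) = −15, p(1) = 6. z(2) = 1 − 6·(1 − 2)/(6 − (−15)) = 9/7.

9/7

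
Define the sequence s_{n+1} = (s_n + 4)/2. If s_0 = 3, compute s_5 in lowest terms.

127/32

s_1 = (3 + 4)/2 = 7/2.
s_2 = ((7/2) + 4)/2 = 15/4.
s_3 = ((15/4) + 4)/2 = 31/8.
s_4 = ((31/8) + 4)/2 = 63/16.
s_5 = ((63/16) + 4)/2 = 127/32.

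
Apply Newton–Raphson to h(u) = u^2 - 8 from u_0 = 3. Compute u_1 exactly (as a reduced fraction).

h'(u) = 2u.
h(3) = 1, h'(3) = 6, so u_1 = 3 - 1/6 = 17/6.

17/6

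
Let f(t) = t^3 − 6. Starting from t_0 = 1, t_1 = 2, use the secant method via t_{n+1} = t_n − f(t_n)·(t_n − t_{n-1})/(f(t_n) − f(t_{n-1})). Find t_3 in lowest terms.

459/254

f(1) = −5, f(2) = 2. t_2 = 2 − 2·(2 − 1)/(2 − (−5)) = 12/7.
f(2) = 2, f(12/7) = −330/343. t_3 = (12/7) − (−330/343)·((12/7) − 2)/((−330/343) − 2) = 459/254.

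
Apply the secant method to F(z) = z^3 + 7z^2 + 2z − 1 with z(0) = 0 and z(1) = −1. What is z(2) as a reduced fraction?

F(0) = −1, F(−1) = 3. z(2) = (−1) − 3·((−1) − 0)/(3 − (−1)) = −1/4.

−1/4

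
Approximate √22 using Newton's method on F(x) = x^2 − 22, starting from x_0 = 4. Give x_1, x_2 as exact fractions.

x_1 = 19/4, x_2 = 713/152

F'(x) = 2x.
F(4) = −6, F'(4) = 8, so x_1 = 4 − (−6)/8 = 19/4.
F(19/4) = 9/16, F'(19/4) = 19/2, so x_2 = (19/4) − (9/16)/(19/2) = 713/152.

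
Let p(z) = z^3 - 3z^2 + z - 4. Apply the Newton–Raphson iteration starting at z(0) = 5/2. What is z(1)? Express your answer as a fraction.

p'(z) = 3z^2 - 6z + 1.
p(5/2) = -37/8, p'(5/2) = 19/4, so z(1) = (5/2) - (-37/8)/(19/4) = 66/19.

66/19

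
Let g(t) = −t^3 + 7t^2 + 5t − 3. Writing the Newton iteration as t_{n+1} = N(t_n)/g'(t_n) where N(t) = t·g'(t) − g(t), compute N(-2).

47

g'(t) = −3t^2 + 14t + 5.
N(t) = t·g'(t) − g(t) = t·(−3t^2 + 14t + 5) − (−t^3 + 7t^2 + 5t − 3) = −2t^3 + 7t^2 + 3.
N(-2) = 47.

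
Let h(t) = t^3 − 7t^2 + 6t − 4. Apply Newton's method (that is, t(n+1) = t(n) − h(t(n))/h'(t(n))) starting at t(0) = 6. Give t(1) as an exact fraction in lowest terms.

92/15

h'(t) = 3t^2 − 14t + 6.
h(6) = −4, h'(6) = 30, so t(1) = 6 − (−4)/30 = 92/15.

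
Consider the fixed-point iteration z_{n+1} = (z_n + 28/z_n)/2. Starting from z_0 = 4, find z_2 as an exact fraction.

233/44

z_1 = (4 + 28/4)/2 = 11/2.
z_2 = (11/2 + 28/(11/2))/2 = 233/44.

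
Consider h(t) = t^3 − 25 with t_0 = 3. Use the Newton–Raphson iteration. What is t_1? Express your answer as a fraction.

h'(t) = 3t^2.
h(3) = 2, h'(3) = 27, so t_1 = 3 − 2/27 = 79/27.

79/27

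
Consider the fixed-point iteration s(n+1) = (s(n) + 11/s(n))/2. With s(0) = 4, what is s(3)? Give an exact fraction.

s(1) = (4 + 11/4)/2 = 27/8.
s(2) = (27/8 + 11/(27/8))/2 = 1433/432.
s(3) = (1433/432 + 11/(1433/432))/2 = 4106353/1238112.

4106353/1238112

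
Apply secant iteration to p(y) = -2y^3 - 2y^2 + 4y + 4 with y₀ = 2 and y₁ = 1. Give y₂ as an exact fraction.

p(2) = -12, p(1) = 4. y₂ = 1 - 4·(1 - 2)/(4 - (-12)) = 5/4.

5/4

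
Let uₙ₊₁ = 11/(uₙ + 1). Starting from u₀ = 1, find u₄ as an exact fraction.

u₁ = 11/(1 + 1) = 11/2.
u₂ = 11/(11/2 + 1) = 22/13.
u₃ = 11/(22/13 + 1) = 143/35.
u₄ = 11/(143/35 + 1) = 385/178.

385/178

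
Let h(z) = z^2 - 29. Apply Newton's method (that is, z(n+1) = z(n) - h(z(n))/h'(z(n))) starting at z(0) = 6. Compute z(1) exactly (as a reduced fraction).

h'(z) = 2z.
h(6) = 7, h'(6) = 12, so z(1) = 6 - 7/12 = 65/12.

65/12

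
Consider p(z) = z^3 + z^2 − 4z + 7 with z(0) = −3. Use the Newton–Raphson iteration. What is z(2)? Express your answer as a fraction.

−269639/88196

p'(z) = 3z^2 + 2z − 4.
p(−3) = 1, p'(−3) = 17, so z(1) = (−3) − 1/17 = −52/17.
p(−52/17) = −137/4913, p'(−52/17) = 5188/289, so z(2) = (−52/17) − (−137/4913)/(5188/289) = −269639/88196.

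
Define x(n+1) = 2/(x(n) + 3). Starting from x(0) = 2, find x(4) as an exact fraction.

x(1) = 2/(2 + 3) = 2/5.
x(2) = 2/(2/5 + 3) = 10/17.
x(3) = 2/(10/17 + 3) = 34/61.
x(4) = 2/(34/61 + 3) = 122/217.

122/217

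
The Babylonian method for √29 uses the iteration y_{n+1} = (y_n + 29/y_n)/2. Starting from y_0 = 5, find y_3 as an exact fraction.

y_1 = (5 + 29/5)/2 = 27/5.
y_2 = (27/5 + 29/(27/5))/2 = 727/135.
y_3 = (727/135 + 29/(727/135))/2 = 528527/98145.

528527/98145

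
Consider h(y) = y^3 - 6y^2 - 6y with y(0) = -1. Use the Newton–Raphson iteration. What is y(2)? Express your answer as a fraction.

-448/513

h'(y) = 3y^2 - 12y - 6.
h(-1) = -1, h'(-1) = 9, so y(1) = (-1) - (-1)/9 = -8/9.
h(-8/9) = -80/729, h'(-8/9) = 190/27, so y(2) = (-8/9) - (-80/729)/(190/27) = -448/513.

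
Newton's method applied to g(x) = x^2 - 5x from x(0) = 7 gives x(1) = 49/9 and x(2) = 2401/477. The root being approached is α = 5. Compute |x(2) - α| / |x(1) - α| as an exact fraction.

4/53

x(1) - α = 49/9 - 5 = 4/9, so |x(1) - α| = 4/9.
x(2) - α = 2401/477 - 5 = 16/477, so |x(2) - α| = 16/477.
Ratio = (16/477) / (4/9) = 4/53.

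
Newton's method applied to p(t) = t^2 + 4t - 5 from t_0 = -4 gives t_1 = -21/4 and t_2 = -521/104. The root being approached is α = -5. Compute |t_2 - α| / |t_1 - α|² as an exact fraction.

t_1 - α = -21/4 - (-5) = -21/4 + 5 = -1/4, so |t_1 - α| = 1/4.
t_2 - α = -521/104 - (-5) = -521/104 + 5 = -1/104, so |t_2 - α| = 1/104.
|t_1 - α|² = 1/16.
Ratio = (1/104) / (1/16) = 2/13.

2/13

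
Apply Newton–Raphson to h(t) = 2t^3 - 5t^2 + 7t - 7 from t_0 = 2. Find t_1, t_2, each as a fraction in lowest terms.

t_1 = 19/11, t_2 = 238/143

h'(t) = 6t^2 - 10t + 7.
h(2) = 3, h'(2) = 11, so t_1 = 2 - 3/11 = 19/11.
h(19/11) = 639/1331, h'(19/11) = 923/121, so t_2 = (19/11) - (639/1331)/(923/121) = 238/143.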